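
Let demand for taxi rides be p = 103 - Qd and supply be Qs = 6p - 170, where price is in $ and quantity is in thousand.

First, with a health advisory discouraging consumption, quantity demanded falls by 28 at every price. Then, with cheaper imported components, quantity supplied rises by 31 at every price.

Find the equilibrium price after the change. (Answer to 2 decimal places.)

Original equilibrium: 103 - p = 6p - 170 gives 273 = 7p, so p = 39 and Q = 64.
The new curves are Qd = 75 - p (demand) and Qs = 6p - 139 (supply).
Clearing the new market: 75 - p = 6p - 139, so p = 214/7 ≈ 30.5714 and Q = 311/7 ≈ 44.4286.

30.57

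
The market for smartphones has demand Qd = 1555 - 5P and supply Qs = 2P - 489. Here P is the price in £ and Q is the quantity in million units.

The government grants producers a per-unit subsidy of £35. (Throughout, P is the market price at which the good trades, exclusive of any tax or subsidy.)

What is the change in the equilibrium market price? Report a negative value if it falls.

-10

Solve the original market: 1555 - 5P = 2P - 489, hence P = 292 and Q = 95.
Since sellers receive the price plus the subsidy, the effective supply curve becomes Qs = 2P - 419.
Clearing the new market: 1555 - 5P = 2P - 419, so P = 282 and Q = 145.
ΔP = 282 − 292 = -10.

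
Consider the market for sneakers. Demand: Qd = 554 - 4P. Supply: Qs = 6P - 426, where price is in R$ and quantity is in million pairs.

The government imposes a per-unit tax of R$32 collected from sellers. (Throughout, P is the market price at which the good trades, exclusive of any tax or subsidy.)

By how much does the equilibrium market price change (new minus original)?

Solve the original market: 554 - 4P = 6P - 426, hence P = 98 and Q = 162.
Since sellers keep the price net of the tax, the effective supply curve becomes Qs = 6P - 618.
Equate the new curves: 554 - 4P = 6P - 618, giving 1172 = 10P, P = 117.2, Q = 85.2.
ΔP = 117.2 − 98 = +19.2.

+19.2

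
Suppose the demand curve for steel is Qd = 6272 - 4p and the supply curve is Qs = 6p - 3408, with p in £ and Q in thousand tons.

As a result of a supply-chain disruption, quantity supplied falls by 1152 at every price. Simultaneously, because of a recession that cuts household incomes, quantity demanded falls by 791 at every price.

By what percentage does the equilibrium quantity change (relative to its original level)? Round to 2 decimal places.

Before the shock: 6272 - 4p = 6p - 3408 ⇒ 9680 = 10p ⇒ p = 968, Q = 2400.
With the change applied: demand Qd = 5481 - 4p, supply Qs = 6p - 4560.
Equate the new curves: 5481 - 4p = 6p - 4560, giving 10041 = 10p, p = 1004.1, Q = 1464.6.
%ΔQ = (1464.6 − 2400) / 2400 × 100 = -38.98%.

-38.98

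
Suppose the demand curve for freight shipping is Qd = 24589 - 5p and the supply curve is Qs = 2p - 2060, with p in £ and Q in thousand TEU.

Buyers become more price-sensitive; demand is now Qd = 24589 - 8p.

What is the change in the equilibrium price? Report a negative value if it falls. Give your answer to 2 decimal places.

Initially, 24589 - 5p = 2p - 2060, so 26649 = 7p and p = 3807, Q = 5554.
The shock moves the curves to Qd = 24589 - 8p and Qs = 2p - 2060.
New equilibrium: 24589 - 8p = 2p - 2060 ⇒ 26649 = 10p ⇒ p = 2664.9, Q = 3269.8.
Δp = 2664.9 − 3807 = -1142.10.

-1142.10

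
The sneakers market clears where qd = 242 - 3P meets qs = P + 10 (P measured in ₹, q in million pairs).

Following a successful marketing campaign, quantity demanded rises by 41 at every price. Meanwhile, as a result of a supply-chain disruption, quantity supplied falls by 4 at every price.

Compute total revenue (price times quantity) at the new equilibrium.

5211.0625

Original equilibrium: 242 - 3P = P + 10 gives 232 = 4P, so P = 58 and q = 68.
The shock moves the curves to qd = 283 - 3P and qs = P + 6.
New equilibrium: 283 - 3P = P + 6 ⇒ 277 = 4P ⇒ P = 69.25, q = 75.25.
New expenditure = 69.25 × 75.25 = 5211.0625.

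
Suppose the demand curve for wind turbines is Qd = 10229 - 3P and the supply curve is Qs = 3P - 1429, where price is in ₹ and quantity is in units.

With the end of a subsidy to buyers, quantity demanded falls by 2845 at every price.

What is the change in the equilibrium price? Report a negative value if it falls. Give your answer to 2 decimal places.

-474.17

Before the shock: 10229 - 3P = 3P - 1429 ⇒ 11658 = 6P ⇒ P = 1943, Q = 4400.
With the change applied: demand Qd = 7384 - 3P, supply Qs = 3P - 1429.
Setting them equal: 7384 - 3P = 3P - 1429 → 8813 = 6P, so P = 8813/6 ≈ 1468.8333 and Q = 2977.5.
ΔP = 1468.8333 − 1943 = -474.17.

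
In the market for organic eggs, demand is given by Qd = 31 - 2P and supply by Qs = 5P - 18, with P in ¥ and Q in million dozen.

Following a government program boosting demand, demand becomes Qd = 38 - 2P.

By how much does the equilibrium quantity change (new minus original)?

Before the shock: 31 - 2P = 5P - 18 ⇒ 49 = 7P ⇒ P = 7, Q = 17.
After the shift, demand is Qd = 38 - 2P and supply is Qs = 5P - 18.
New equilibrium: 38 - 2P = 5P - 18 ⇒ 56 = 7P ⇒ P = 8, Q = 22.
ΔQ = 22 − 17 = +5.

+5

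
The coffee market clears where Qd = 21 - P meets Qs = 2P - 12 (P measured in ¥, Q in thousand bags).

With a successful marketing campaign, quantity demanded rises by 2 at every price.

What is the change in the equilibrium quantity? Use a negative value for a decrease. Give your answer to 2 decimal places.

+1.33

Solve the original market: 21 - P = 2P - 12, hence P = 11 and Q = 10.
The shock moves the curves to Qd = 23 - P and Qs = 2P - 12.
New equilibrium: 23 - P = 2P - 12 ⇒ 35 = 3P ⇒ P = 35/3 ≈ 11.6667, Q = 34/3 ≈ 11.3333.
ΔQ = 11.3333 − 10 = +1.33.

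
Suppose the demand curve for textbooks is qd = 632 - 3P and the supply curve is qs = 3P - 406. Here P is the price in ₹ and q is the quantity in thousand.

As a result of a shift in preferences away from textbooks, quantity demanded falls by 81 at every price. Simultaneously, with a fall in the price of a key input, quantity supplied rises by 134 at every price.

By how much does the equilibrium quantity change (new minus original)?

Before the shock: 632 - 3P = 3P - 406 ⇒ 1038 = 6P ⇒ P = 173, q = 113.
The new curves are qd = 551 - 3P (demand) and qs = 3P - 272 (supply).
Setting them equal: 551 - 3P = 3P - 272 → 823 = 6P, so P = 823/6 ≈ 137.1667 and q = 139.5.
Δq = 139.5 − 113 = +26.5.

+26.5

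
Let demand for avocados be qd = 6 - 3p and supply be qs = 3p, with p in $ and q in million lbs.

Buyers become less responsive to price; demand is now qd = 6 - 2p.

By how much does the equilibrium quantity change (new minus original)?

+0.6

Original equilibrium: 6 - 3p = 3p gives 6 = 6p, so p = 1 and q = 3.
After the shift, demand is qd = 6 - 2p and supply is qs = 3p.
Setting them equal: 6 - 2p = 3p → 6 = 5p, so p = 1.2 and q = 3.6.
Δq = 3.6 − 3 = +0.6.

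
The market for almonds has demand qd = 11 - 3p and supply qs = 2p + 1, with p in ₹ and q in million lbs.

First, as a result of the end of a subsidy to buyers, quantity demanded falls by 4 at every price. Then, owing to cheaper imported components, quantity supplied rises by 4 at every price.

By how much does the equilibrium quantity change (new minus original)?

+0.8

Before the shock: 11 - 3p = 2p + 1 ⇒ 10 = 5p ⇒ p = 2, q = 5.
The new curves are qd = 7 - 3p (demand) and qs = 2p + 5 (supply).
Clearing the new market: 7 - 3p = 2p + 5, so p = 0.4 and q = 5.8.
Δq = 5.8 − 5 = +0.8.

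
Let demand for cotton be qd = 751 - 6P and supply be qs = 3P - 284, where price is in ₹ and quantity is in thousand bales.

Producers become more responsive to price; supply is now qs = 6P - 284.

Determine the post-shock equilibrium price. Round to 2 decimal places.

86.25

Before the shock: 751 - 6P = 3P - 284 ⇒ 1035 = 9P ⇒ P = 115, q = 61.
The new curves are qd = 751 - 6P (demand) and qs = 6P - 284 (supply).
Equate the new curves: 751 - 6P = 6P - 284, giving 1035 = 12P, P = 86.25, q = 233.5.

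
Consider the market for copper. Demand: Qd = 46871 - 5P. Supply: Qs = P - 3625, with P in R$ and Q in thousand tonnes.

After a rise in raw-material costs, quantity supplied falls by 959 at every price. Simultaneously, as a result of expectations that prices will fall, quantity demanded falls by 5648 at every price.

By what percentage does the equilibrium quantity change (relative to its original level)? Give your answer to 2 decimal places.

Initially, 46871 - 5P = P - 3625, so 50496 = 6P and P = 8416, Q = 4791.
The shock moves the curves to Qd = 41223 - 5P and Qs = P - 4584.
Clearing the new market: 41223 - 5P = P - 4584, so P = 7634.5 and Q = 3050.5.
%ΔQ = (3050.5 − 4791) / 4791 × 100 = -36.33%.

-36.33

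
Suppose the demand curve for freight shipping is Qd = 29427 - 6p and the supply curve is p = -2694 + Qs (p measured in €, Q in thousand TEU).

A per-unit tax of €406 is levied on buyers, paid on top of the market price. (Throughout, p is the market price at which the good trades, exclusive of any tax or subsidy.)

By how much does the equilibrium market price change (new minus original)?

Before the shock: 29427 - 6p = p + 2694 ⇒ 26733 = 7p ⇒ p = 3819, Q = 6513.
Since buyers pay the price plus the tax, the effective demand curve becomes Qd = 26991 - 6p.
Setting them equal: 26991 - 6p = p + 2694 → 24297 = 7p, so p = 3471 and Q = 6165.
Δp = 3471 − 3819 = -348.

-348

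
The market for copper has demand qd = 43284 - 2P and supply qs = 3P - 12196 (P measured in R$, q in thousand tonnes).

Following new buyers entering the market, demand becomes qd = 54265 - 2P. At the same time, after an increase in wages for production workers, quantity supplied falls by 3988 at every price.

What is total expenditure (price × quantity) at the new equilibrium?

Before the shock: 43284 - 2P = 3P - 12196 ⇒ 55480 = 5P ⇒ P = 11096, q = 21092.
The new curves are qd = 54265 - 2P (demand) and qs = 3P - 16184 (supply).
Equate the new curves: 54265 - 2P = 3P - 16184, giving 70449 = 5P, P = 14089.8, q = 26085.4.
New expenditure = 14089.8 × 26085.4 = 367538068.92.

367538068.92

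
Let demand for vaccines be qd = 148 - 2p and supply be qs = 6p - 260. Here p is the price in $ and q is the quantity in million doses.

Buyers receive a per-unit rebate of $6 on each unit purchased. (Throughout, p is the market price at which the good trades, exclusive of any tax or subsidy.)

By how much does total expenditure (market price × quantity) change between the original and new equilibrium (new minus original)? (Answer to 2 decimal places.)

+541.50

Initially, 148 - 2p = 6p - 260, so 408 = 8p and p = 51, q = 46.
Since buyers' out-of-pocket price is the market price minus the rebate, the effective demand curve becomes qd = 160 - 2p.
Equate the new curves: 160 - 2p = 6p - 260, giving 420 = 8p, p = 52.5, q = 55.
Expenditure moves from 51×46 = 2346 to 52.5×55 = 2887.5; change = +541.50.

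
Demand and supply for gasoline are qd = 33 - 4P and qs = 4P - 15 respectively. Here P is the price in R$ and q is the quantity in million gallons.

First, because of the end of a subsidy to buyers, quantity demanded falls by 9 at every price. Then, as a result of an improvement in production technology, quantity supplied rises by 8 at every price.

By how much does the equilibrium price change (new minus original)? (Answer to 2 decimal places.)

Initially, 33 - 4P = 4P - 15, so 48 = 8P and P = 6, q = 9.
After the shift, demand is qd = 24 - 4P and supply is qs = 4P - 7.
Equate the new curves: 24 - 4P = 4P - 7, giving 31 = 8P, P = 3.875, q = 8.5.
ΔP = 3.875 − 6 = -2.13.

-2.13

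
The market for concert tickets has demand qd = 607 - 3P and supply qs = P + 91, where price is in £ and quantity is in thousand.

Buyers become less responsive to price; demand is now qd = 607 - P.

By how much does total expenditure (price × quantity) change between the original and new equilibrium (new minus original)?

Solve the original market: 607 - 3P = P + 91, hence P = 129 and q = 220.
After the shift, demand is qd = 607 - P and supply is qs = P + 91.
Setting them equal: 607 - P = P + 91 → 516 = 2P, so P = 258 and q = 349.
Expenditure moves from 129×220 = 28380 to 258×349 = 90042; change = +61662.

+61662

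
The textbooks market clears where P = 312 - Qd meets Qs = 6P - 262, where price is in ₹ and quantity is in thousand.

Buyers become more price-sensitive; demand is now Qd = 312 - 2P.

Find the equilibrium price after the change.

Original equilibrium: 312 - P = 6P - 262 gives 574 = 7P, so P = 82 and Q = 230.
After the shift, demand is Qd = 312 - 2P and supply is Qs = 6P - 262.
New equilibrium: 312 - 2P = 6P - 262 ⇒ 574 = 8P ⇒ P = 71.75, Q = 168.5.

71.75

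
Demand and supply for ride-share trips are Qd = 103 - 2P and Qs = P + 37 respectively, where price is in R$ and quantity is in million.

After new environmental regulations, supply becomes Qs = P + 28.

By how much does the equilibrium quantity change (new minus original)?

-6

Before the shock: 103 - 2P = P + 37 ⇒ 66 = 3P ⇒ P = 22, Q = 59.
The shock moves the curves to Qd = 103 - 2P and Qs = P + 28.
Equate the new curves: 103 - 2P = P + 28, giving 75 = 3P, P = 25, Q = 53.
ΔQ = 53 − 59 = -6.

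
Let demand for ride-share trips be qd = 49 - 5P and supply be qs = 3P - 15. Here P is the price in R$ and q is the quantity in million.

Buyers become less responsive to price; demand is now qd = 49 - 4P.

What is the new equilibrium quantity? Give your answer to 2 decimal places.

12.43

Initially, 49 - 5P = 3P - 15, so 64 = 8P and P = 8, q = 9.
The new curves are qd = 49 - 4P (demand) and qs = 3P - 15 (supply).
Clearing the new market: 49 - 4P = 3P - 15, so P = 64/7 ≈ 9.1429 and q = 87/7 ≈ 12.4286.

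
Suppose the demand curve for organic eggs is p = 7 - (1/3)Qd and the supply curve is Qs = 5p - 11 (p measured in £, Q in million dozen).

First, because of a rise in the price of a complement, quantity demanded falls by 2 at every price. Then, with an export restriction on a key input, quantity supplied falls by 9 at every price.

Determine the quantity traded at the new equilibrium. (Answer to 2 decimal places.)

4.38

Original equilibrium: 21 - 3p = 5p - 11 gives 32 = 8p, so p = 4 and Q = 9.
With the change applied: demand Qd = 19 - 3p, supply Qs = 5p - 20.
Equate the new curves: 19 - 3p = 5p - 20, giving 39 = 8p, p = 4.875, Q = 4.375.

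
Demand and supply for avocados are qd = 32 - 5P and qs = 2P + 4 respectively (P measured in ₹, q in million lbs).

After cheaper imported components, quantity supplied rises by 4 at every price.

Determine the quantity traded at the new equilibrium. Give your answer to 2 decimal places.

14.86

Before the shock: 32 - 5P = 2P + 4 ⇒ 28 = 7P ⇒ P = 4, q = 12.
The shock moves the curves to qd = 32 - 5P and qs = 2P + 8.
New equilibrium: 32 - 5P = 2P + 8 ⇒ 24 = 7P ⇒ P = 24/7 ≈ 3.4286, q = 104/7 ≈ 14.8571.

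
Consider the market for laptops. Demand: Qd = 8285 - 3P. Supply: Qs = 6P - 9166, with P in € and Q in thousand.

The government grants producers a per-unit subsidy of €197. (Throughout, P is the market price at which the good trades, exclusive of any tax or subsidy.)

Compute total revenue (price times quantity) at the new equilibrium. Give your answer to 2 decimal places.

Initially, 8285 - 3P = 6P - 9166, so 17451 = 9P and P = 1939, Q = 2468.
Since sellers receive the price plus the subsidy, the effective supply curve becomes Qs = 6P - 7984.
Clearing the new market: 8285 - 3P = 6P - 7984, so P = 5423/3 ≈ 1807.6667 and Q = 2862.
New expenditure = 1807.6667 × 2862 = 5173542.00.

5173542.00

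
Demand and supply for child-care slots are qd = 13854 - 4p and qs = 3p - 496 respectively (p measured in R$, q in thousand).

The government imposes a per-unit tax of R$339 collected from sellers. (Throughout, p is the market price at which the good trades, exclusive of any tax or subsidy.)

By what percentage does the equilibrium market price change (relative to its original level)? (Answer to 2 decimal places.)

+7.09

Original equilibrium: 13854 - 4p = 3p - 496 gives 14350 = 7p, so p = 2050 and q = 5654.
Since sellers keep the price net of the tax, the effective supply curve becomes qs = 3p - 1513.
Clearing the new market: 13854 - 4p = 3p - 1513, so p = 15367/7 ≈ 2195.2857 and q = 35510/7 ≈ 5072.8571.
%Δp = (2195.2857 − 2050) / 2050 × 100 = +7.09%.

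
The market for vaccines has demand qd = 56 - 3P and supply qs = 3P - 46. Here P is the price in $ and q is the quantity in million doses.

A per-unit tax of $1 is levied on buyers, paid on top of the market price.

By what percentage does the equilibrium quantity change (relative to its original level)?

Solve the original market: 56 - 3P = 3P - 46, hence P = 17 and q = 5.
Since buyers pay the price plus the tax, the effective demand curve becomes qd = 53 - 3P.
Equate the new curves: 53 - 3P = 3P - 46, giving 99 = 6P, P = 16.5, q = 3.5.
%Δq = (3.5 − 5) / 5 × 100 = -30%.

-30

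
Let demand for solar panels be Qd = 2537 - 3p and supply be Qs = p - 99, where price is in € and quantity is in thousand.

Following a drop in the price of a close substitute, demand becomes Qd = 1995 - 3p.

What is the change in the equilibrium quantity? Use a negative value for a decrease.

-135.5

Solve the original market: 2537 - 3p = p - 99, hence p = 659 and Q = 560.
The new curves are Qd = 1995 - 3p (demand) and Qs = p - 99 (supply).
Equate the new curves: 1995 - 3p = p - 99, giving 2094 = 4p, p = 523.5, Q = 424.5.
ΔQ = 424.5 − 560 = -135.5.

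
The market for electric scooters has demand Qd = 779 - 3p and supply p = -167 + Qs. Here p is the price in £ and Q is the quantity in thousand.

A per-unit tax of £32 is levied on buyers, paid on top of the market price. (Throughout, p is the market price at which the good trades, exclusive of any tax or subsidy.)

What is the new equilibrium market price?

Solve the original market: 779 - 3p = p + 167, hence p = 153 and Q = 320.
Since buyers pay the price plus the tax, the effective demand curve becomes Qd = 683 - 3p.
Setting them equal: 683 - 3p = p + 167 → 516 = 4p, so p = 129 and Q = 296.

129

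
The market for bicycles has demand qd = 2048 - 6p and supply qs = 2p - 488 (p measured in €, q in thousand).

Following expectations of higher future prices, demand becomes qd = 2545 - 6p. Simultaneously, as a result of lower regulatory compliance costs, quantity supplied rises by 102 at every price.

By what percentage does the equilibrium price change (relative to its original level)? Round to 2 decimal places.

+15.58

Initially, 2048 - 6p = 2p - 488, so 2536 = 8p and p = 317, q = 146.
The shock moves the curves to qd = 2545 - 6p and qs = 2p - 386.
New equilibrium: 2545 - 6p = 2p - 386 ⇒ 2931 = 8p ⇒ p = 366.375, q = 346.75.
%Δp = (366.375 − 317) / 317 × 100 = +15.58%.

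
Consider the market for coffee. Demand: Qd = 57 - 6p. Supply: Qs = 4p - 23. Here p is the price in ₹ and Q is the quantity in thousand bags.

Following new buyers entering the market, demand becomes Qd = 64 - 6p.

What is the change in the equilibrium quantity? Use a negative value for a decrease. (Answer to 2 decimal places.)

Before the shock: 57 - 6p = 4p - 23 ⇒ 80 = 10p ⇒ p = 8, Q = 9.
The shock moves the curves to Qd = 64 - 6p and Qs = 4p - 23.
Equate the new curves: 64 - 6p = 4p - 23, giving 87 = 10p, p = 8.7, Q = 11.8.
ΔQ = 11.8 − 9 = +2.80.

+2.80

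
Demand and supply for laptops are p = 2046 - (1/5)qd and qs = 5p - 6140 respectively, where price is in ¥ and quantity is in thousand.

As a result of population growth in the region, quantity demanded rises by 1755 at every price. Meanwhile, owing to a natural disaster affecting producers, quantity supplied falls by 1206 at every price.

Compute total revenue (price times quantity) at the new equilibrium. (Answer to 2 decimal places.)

4483825.45

Solve the original market: 10230 - 5p = 5p - 6140, hence p = 1637 and q = 2045.
With the change applied: demand qd = 11985 - 5p, supply qs = 5p - 7346.
Setting them equal: 11985 - 5p = 5p - 7346 → 19331 = 10p, so p = 1933.1 and q = 2319.5.
New expenditure = 1933.1 × 2319.5 = 4483825.45.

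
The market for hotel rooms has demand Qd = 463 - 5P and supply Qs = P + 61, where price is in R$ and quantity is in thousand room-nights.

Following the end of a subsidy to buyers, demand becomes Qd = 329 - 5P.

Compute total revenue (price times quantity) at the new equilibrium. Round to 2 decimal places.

4719.78

Initially, 463 - 5P = P + 61, so 402 = 6P and P = 67, Q = 128.
After the shift, demand is Qd = 329 - 5P and supply is Qs = P + 61.
Clearing the new market: 329 - 5P = P + 61, so P = 134/3 ≈ 44.6667 and Q = 317/3 ≈ 105.6667.
New expenditure = 44.6667 × 105.6667 = 4719.78.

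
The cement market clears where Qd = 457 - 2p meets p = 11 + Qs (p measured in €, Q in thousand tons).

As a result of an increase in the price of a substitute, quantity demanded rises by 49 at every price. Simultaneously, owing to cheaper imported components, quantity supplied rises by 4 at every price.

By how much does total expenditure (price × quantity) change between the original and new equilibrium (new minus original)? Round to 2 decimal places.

+5424.00

Original equilibrium: 457 - 2p = p - 11 gives 468 = 3p, so p = 156 and Q = 145.
After the shift, demand is Qd = 506 - 2p and supply is Qs = p - 7.
New equilibrium: 506 - 2p = p - 7 ⇒ 513 = 3p ⇒ p = 171, Q = 164.
Expenditure moves from 156×145 = 22620 to 171×164 = 28044; change = +5424.00.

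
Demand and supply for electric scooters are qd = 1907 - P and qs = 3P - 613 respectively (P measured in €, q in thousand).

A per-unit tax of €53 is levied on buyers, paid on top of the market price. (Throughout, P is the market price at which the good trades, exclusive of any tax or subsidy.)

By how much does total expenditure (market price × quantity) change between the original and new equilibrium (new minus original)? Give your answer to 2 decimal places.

Initially, 1907 - P = 3P - 613, so 2520 = 4P and P = 630, q = 1277.
Since buyers pay the price plus the tax, the effective demand curve becomes qd = 1854 - P.
Equate the new curves: 1854 - P = 3P - 613, giving 2467 = 4P, P = 616.75, q = 1237.25.
Expenditure moves from 630×1277 = 804510 to 616.75×1237.25 = 763073.9375; change = -41436.06.

-41436.06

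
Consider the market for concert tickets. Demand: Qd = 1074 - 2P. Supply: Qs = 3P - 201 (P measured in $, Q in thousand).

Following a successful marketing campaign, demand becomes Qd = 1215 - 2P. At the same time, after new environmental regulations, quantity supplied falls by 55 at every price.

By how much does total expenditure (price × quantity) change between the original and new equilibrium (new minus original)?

Original equilibrium: 1074 - 2P = 3P - 201 gives 1275 = 5P, so P = 255 and Q = 564.
With the change applied: demand Qd = 1215 - 2P, supply Qs = 3P - 256.
Setting them equal: 1215 - 2P = 3P - 256 → 1471 = 5P, so P = 294.2 and Q = 626.6.
Expenditure moves from 255×564 = 143820 to 294.2×626.6 = 184345.72; change = +40525.72.

+40525.72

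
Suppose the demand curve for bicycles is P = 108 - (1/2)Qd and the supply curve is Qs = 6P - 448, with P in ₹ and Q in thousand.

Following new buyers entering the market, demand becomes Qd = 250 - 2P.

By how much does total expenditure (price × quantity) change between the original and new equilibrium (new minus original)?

+2437.375

Solve the original market: 216 - 2P = 6P - 448, hence P = 83 and Q = 50.
The new curves are Qd = 250 - 2P (demand) and Qs = 6P - 448 (supply).
Setting them equal: 250 - 2P = 6P - 448 → 698 = 8P, so P = 87.25 and Q = 75.5.
Expenditure moves from 83×50 = 4150 to 87.25×75.5 = 6587.375; change = +2437.375.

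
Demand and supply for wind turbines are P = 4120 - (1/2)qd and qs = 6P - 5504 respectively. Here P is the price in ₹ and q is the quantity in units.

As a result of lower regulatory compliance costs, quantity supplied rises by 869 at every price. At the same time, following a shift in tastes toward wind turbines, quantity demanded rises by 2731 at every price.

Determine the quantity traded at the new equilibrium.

Initially, 8240 - 2P = 6P - 5504, so 13744 = 8P and P = 1718, q = 4804.
The new curves are qd = 10971 - 2P (demand) and qs = 6P - 4635 (supply).
Setting them equal: 10971 - 2P = 6P - 4635 → 15606 = 8P, so P = 1950.75 and q = 7069.5.

7069.5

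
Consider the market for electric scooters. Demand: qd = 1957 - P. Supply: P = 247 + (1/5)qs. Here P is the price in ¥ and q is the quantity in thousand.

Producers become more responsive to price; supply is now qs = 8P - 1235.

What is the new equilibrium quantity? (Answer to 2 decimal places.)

Original equilibrium: 1957 - P = 5P - 1235 gives 3192 = 6P, so P = 532 and q = 1425.
With the change applied: demand qd = 1957 - P, supply qs = 8P - 1235.
Setting them equal: 1957 - P = 8P - 1235 → 3192 = 9P, so P = 1064/3 ≈ 354.6667 and q = 4807/3 ≈ 1602.3333.

1602.33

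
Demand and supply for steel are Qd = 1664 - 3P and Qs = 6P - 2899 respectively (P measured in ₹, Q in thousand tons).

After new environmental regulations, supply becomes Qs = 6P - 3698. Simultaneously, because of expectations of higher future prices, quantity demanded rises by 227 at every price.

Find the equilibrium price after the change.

Solve the original market: 1664 - 3P = 6P - 2899, hence P = 507 and Q = 143.
The new curves are Qd = 1891 - 3P (demand) and Qs = 6P - 3698 (supply).
Setting them equal: 1891 - 3P = 6P - 3698 → 5589 = 9P, so P = 621 and Q = 28.

621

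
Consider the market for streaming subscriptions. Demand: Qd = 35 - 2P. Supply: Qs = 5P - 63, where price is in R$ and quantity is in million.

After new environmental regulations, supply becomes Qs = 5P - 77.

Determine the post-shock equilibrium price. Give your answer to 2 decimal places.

Original equilibrium: 35 - 2P = 5P - 63 gives 98 = 7P, so P = 14 and Q = 7.
The shock moves the curves to Qd = 35 - 2P and Qs = 5P - 77.
Clearing the new market: 35 - 2P = 5P - 77, so P = 16 and Q = 3.

16.00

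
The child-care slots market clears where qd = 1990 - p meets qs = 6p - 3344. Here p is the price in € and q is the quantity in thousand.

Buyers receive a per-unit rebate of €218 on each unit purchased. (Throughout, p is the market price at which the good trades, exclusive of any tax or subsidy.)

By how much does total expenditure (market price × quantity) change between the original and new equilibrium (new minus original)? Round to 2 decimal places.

+186447.84

Before the shock: 1990 - p = 6p - 3344 ⇒ 5334 = 7p ⇒ p = 762, q = 1228.
Since buyers' out-of-pocket price is the market price minus the rebate, the effective demand curve becomes qd = 2208 - p.
Equate the new curves: 2208 - p = 6p - 3344, giving 5552 = 7p, p = 5552/7 ≈ 793.1429, q = 9904/7 ≈ 1414.8571.
Expenditure moves from 762×1228 = 935736 to 793.1429×1414.8571 = 1122183.8367; change = +186447.84.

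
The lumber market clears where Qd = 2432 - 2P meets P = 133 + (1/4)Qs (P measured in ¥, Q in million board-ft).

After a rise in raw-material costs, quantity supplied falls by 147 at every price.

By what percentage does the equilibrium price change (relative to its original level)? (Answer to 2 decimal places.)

+4.96

Initially, 2432 - 2P = 4P - 532, so 2964 = 6P and P = 494, Q = 1444.
The shock moves the curves to Qd = 2432 - 2P and Qs = 4P - 679.
New equilibrium: 2432 - 2P = 4P - 679 ⇒ 3111 = 6P ⇒ P = 518.5, Q = 1395.
%ΔP = (518.5 − 494) / 494 × 100 = +4.96%.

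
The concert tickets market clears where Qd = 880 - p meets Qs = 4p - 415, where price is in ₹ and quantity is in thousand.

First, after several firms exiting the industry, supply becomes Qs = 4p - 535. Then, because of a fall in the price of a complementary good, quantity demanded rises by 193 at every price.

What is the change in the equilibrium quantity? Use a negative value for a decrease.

Original equilibrium: 880 - p = 4p - 415 gives 1295 = 5p, so p = 259 and Q = 621.
After the shift, demand is Qd = 1073 - p and supply is Qs = 4p - 535.
Equate the new curves: 1073 - p = 4p - 535, giving 1608 = 5p, p = 321.6, Q = 751.4.
ΔQ = 751.4 − 621 = +130.4.

+130.4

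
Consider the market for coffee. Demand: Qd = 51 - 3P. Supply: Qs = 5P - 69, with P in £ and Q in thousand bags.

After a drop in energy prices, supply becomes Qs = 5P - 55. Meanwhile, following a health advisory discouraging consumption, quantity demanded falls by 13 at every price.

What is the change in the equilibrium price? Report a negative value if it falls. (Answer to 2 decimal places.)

Initially, 51 - 3P = 5P - 69, so 120 = 8P and P = 15, Q = 6.
The new curves are Qd = 38 - 3P (demand) and Qs = 5P - 55 (supply).
Clearing the new market: 38 - 3P = 5P - 55, so P = 11.625 and Q = 3.125.
ΔP = 11.625 − 15 = -3.38.

-3.38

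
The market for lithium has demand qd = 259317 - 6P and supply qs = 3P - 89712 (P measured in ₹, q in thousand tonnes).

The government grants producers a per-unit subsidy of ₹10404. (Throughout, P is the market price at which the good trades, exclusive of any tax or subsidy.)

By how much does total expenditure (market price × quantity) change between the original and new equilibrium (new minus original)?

Solve the original market: 259317 - 6P = 3P - 89712, hence P = 38781 and q = 26631.
Since sellers receive the price plus the subsidy, the effective supply curve becomes qs = 3P - 58500.
Setting them equal: 259317 - 6P = 3P - 58500 → 317817 = 9P, so P = 35313 and q = 47439.
Expenditure moves from 38781×26631 = 1032776811 to 35313×47439 = 1675213407; change = +642436596.

+642436596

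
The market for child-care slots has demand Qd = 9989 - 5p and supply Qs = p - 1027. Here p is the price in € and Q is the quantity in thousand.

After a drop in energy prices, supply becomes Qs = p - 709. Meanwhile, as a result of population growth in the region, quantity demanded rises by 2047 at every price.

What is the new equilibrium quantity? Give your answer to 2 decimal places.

1415.17

Before the shock: 9989 - 5p = p - 1027 ⇒ 11016 = 6p ⇒ p = 1836, Q = 809.
The shock moves the curves to Qd = 12036 - 5p and Qs = p - 709.
Clearing the new market: 12036 - 5p = p - 709, so p = 12745/6 ≈ 2124.1667 and Q = 8491/6 ≈ 1415.1667.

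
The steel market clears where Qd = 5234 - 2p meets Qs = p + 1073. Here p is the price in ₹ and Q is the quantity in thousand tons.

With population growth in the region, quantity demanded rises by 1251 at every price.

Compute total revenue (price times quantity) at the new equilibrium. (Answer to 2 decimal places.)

5190108.00

Solve the original market: 5234 - 2p = p + 1073, hence p = 1387 and Q = 2460.
After the shift, demand is Qd = 6485 - 2p and supply is Qs = p + 1073.
Clearing the new market: 6485 - 2p = p + 1073, so p = 1804 and Q = 2877.
New expenditure = 1804 × 2877 = 5190108.00.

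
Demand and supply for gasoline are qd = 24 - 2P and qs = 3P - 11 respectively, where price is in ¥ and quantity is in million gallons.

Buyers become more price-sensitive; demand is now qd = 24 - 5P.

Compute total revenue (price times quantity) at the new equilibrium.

Before the shock: 24 - 2P = 3P - 11 ⇒ 35 = 5P ⇒ P = 7, q = 10.
The new curves are qd = 24 - 5P (demand) and qs = 3P - 11 (supply).
Clearing the new market: 24 - 5P = 3P - 11, so P = 4.375 and q = 2.125.
New expenditure = 4.375 × 2.125 = 9.296875.

9.296875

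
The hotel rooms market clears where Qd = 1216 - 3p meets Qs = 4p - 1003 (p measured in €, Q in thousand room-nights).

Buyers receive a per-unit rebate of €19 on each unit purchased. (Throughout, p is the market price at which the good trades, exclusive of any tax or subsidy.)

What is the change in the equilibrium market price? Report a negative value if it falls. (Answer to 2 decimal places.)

Original equilibrium: 1216 - 3p = 4p - 1003 gives 2219 = 7p, so p = 317 and Q = 265.
Since buyers' out-of-pocket price is the market price minus the rebate, the effective demand curve becomes Qd = 1273 - 3p.
Setting them equal: 1273 - 3p = 4p - 1003 → 2276 = 7p, so p = 2276/7 ≈ 325.1429 and Q = 2083/7 ≈ 297.5714.
Δp = 325.1429 − 317 = +8.14.

+8.14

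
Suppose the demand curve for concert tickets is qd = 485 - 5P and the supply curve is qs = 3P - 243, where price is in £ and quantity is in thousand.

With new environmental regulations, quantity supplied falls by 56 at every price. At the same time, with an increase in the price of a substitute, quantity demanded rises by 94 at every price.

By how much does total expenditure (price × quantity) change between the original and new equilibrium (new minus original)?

Solve the original market: 485 - 5P = 3P - 243, hence P = 91 and q = 30.
After the shift, demand is qd = 579 - 5P and supply is qs = 3P - 299.
Equate the new curves: 579 - 5P = 3P - 299, giving 878 = 8P, P = 109.75, q = 30.25.
Expenditure moves from 91×30 = 2730 to 109.75×30.25 = 3319.9375; change = +589.9375.

+589.9375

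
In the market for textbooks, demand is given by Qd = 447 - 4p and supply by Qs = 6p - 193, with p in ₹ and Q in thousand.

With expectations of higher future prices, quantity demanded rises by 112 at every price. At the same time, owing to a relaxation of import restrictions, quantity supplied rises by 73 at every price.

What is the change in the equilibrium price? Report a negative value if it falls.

+3.9

Before the shock: 447 - 4p = 6p - 193 ⇒ 640 = 10p ⇒ p = 64, Q = 191.
After the shift, demand is Qd = 559 - 4p and supply is Qs = 6p - 120.
New equilibrium: 559 - 4p = 6p - 120 ⇒ 679 = 10p ⇒ p = 67.9, Q = 287.4.
Δp = 67.9 − 64 = +3.9.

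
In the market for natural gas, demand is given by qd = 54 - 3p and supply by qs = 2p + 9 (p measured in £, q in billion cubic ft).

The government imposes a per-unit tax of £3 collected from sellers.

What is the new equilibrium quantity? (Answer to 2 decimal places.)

23.40

Before the shock: 54 - 3p = 2p + 9 ⇒ 45 = 5p ⇒ p = 9, q = 27.
Since sellers keep the price net of the tax, the effective supply curve becomes qs = 2p + 3.
Setting them equal: 54 - 3p = 2p + 3 → 51 = 5p, so p = 10.2 and q = 23.4.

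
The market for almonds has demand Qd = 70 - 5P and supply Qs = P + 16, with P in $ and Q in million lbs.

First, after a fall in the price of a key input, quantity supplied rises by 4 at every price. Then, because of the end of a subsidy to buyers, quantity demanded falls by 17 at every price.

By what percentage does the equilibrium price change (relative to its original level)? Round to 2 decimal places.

Original equilibrium: 70 - 5P = P + 16 gives 54 = 6P, so P = 9 and Q = 25.
With the change applied: demand Qd = 53 - 5P, supply Qs = P + 20.
Setting them equal: 53 - 5P = P + 20 → 33 = 6P, so P = 5.5 and Q = 25.5.
%ΔP = (5.5 − 9) / 9 × 100 = -38.89%.

-38.89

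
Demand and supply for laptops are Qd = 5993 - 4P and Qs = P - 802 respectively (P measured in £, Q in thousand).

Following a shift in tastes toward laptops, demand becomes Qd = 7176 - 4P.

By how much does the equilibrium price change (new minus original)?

Before the shock: 5993 - 4P = P - 802 ⇒ 6795 = 5P ⇒ P = 1359, Q = 557.
With the change applied: demand Qd = 7176 - 4P, supply Qs = P - 802.
New equilibrium: 7176 - 4P = P - 802 ⇒ 7978 = 5P ⇒ P = 1595.6, Q = 793.6.
ΔP = 1595.6 − 1359 = +236.6.

+236.6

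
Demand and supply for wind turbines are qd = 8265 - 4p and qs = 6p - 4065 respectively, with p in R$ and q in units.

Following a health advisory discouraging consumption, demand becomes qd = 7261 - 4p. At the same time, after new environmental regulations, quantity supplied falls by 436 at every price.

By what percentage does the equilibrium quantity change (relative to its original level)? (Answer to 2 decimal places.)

Solve the original market: 8265 - 4p = 6p - 4065, hence p = 1233 and q = 3333.
With the change applied: demand qd = 7261 - 4p, supply qs = 6p - 4501.
Setting them equal: 7261 - 4p = 6p - 4501 → 11762 = 10p, so p = 1176.2 and q = 2556.2.
%Δq = (2556.2 − 3333) / 3333 × 100 = -23.31%.

-23.31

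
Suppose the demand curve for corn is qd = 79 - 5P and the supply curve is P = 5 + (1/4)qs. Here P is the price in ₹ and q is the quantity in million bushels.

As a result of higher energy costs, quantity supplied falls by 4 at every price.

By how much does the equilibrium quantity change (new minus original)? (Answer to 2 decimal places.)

-2.22

Solve the original market: 79 - 5P = 4P - 20, hence P = 11 and q = 24.
The shock moves the curves to qd = 79 - 5P and qs = 4P - 24.
Setting them equal: 79 - 5P = 4P - 24 → 103 = 9P, so P = 103/9 ≈ 11.4444 and q = 196/9 ≈ 21.7778.
Δq = 21.7778 − 24 = -2.22.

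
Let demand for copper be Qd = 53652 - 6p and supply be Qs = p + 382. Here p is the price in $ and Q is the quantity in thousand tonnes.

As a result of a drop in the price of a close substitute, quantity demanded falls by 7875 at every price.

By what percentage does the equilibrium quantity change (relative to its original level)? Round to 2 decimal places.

-14.08

Initially, 53652 - 6p = p + 382, so 53270 = 7p and p = 7610, Q = 7992.
The new curves are Qd = 45777 - 6p (demand) and Qs = p + 382 (supply).
Clearing the new market: 45777 - 6p = p + 382, so p = 6485 and Q = 6867.
%ΔQ = (6867 − 7992) / 7992 × 100 = -14.08%.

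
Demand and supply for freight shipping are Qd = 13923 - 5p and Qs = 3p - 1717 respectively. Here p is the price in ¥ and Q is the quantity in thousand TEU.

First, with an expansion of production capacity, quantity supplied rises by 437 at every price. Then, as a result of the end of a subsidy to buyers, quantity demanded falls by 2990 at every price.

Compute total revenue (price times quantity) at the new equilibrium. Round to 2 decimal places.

Solve the original market: 13923 - 5p = 3p - 1717, hence p = 1955 and Q = 4148.
The shock moves the curves to Qd = 10933 - 5p and Qs = 3p - 1280.
Equate the new curves: 10933 - 5p = 3p - 1280, giving 12213 = 8p, p = 1526.625, Q = 3299.875.
New expenditure = 1526.625 × 3299.875 = 5037671.67.

5037671.67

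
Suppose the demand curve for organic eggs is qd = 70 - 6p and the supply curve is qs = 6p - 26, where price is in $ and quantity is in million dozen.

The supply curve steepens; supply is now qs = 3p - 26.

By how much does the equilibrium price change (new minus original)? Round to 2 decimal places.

+2.67

Solve the original market: 70 - 6p = 6p - 26, hence p = 8 and q = 22.
The shock moves the curves to qd = 70 - 6p and qs = 3p - 26.
Equate the new curves: 70 - 6p = 3p - 26, giving 96 = 9p, p = 32/3 ≈ 10.6667, q = 6.
Δp = 10.6667 − 8 = +2.67.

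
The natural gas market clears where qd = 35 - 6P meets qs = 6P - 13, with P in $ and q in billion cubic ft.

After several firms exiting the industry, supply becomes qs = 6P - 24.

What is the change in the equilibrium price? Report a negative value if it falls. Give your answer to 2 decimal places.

Before the shock: 35 - 6P = 6P - 13 ⇒ 48 = 12P ⇒ P = 4, q = 11.
The shock moves the curves to qd = 35 - 6P and qs = 6P - 24.
Setting them equal: 35 - 6P = 6P - 24 → 59 = 12P, so P = 59/12 ≈ 4.9167 and q = 5.5.
ΔP = 4.9167 − 4 = +0.92.

+0.92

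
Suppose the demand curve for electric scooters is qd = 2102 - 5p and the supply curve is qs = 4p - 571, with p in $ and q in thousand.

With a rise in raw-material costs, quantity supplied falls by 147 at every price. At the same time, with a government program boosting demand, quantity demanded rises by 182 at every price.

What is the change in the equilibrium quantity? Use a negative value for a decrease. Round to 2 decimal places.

Solve the original market: 2102 - 5p = 4p - 571, hence p = 297 and q = 617.
The new curves are qd = 2284 - 5p (demand) and qs = 4p - 718 (supply).
Setting them equal: 2284 - 5p = 4p - 718 → 3002 = 9p, so p = 3002/9 ≈ 333.5556 and q = 5546/9 ≈ 616.2222.
Δq = 616.2222 − 617 = -0.78.

-0.78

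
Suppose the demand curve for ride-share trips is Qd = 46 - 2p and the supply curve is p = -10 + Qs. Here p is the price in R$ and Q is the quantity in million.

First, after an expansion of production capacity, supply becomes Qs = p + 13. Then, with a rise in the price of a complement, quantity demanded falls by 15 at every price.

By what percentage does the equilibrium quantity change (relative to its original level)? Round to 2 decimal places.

-13.64

Before the shock: 46 - 2p = p + 10 ⇒ 36 = 3p ⇒ p = 12, Q = 22.
The shock moves the curves to Qd = 31 - 2p and Qs = p + 13.
Setting them equal: 31 - 2p = p + 13 → 18 = 3p, so p = 6 and Q = 19.
%ΔQ = (19 − 22) / 22 × 100 = -13.64%.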